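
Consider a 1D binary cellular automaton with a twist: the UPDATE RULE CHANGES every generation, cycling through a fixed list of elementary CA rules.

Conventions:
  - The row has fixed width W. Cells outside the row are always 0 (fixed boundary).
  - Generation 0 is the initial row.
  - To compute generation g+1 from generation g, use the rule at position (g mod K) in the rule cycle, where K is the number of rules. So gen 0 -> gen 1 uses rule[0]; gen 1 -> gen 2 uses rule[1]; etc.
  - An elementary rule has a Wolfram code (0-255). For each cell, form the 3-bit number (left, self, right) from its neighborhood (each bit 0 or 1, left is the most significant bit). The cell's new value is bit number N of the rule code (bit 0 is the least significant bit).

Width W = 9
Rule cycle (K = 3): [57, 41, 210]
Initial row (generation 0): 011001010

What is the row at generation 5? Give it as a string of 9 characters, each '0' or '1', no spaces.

Gen 0: 011001010
Gen 1 (rule 57): 010100101
Gen 2 (rule 41): 001000010
Gen 3 (rule 210): 010100101
Gen 4 (rule 57): 001010010
Gen 5 (rule 41): 100100000

Answer: 100100000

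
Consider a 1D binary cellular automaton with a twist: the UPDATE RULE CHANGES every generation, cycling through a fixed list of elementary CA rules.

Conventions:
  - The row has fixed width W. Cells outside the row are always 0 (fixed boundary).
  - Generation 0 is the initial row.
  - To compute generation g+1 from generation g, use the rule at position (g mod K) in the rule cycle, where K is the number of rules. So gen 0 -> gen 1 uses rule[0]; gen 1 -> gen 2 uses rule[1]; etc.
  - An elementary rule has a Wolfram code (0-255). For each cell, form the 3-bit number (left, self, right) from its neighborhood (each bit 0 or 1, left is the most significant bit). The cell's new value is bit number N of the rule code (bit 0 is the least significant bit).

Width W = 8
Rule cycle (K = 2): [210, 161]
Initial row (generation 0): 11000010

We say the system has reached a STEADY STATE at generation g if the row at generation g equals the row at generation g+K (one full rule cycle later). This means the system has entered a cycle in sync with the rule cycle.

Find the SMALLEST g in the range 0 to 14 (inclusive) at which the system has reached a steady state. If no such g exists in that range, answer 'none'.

Gen 0: 11000010
Gen 1 (rule 210): 01100101
Gen 2 (rule 161): 00000010
Gen 3 (rule 210): 00000101
Gen 4 (rule 161): 11110010
Gen 5 (rule 210): 01111101
Gen 6 (rule 161): 00111010
Gen 7 (rule 210): 01011001
Gen 8 (rule 161): 00100000
Gen 9 (rule 210): 01010000
Gen 10 (rule 161): 00100111
Gen 11 (rule 210): 01011011
Gen 12 (rule 161): 00100100
Gen 13 (rule 210): 01011010
Gen 14 (rule 161): 00100100
Gen 15 (rule 210): 01011010
Gen 16 (rule 161): 00100100

Answer: 12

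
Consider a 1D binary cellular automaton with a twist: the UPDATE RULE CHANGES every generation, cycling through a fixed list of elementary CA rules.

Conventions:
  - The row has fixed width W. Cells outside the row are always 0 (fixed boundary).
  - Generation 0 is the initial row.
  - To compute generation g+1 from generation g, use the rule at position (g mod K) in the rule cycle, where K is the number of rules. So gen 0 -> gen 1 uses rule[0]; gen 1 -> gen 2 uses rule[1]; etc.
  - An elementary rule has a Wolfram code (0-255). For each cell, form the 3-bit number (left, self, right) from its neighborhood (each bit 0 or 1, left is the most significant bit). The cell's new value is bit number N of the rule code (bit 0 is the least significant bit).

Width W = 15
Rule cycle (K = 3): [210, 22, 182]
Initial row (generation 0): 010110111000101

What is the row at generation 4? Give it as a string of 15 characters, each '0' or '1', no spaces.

Answer: 010001001101101

Derivation:
Gen 0: 010110111000101
Gen 1 (rule 210): 100010011101000
Gen 2 (rule 22): 110111100001100
Gen 3 (rule 182): 001011010010010
Gen 4 (rule 210): 010001001101101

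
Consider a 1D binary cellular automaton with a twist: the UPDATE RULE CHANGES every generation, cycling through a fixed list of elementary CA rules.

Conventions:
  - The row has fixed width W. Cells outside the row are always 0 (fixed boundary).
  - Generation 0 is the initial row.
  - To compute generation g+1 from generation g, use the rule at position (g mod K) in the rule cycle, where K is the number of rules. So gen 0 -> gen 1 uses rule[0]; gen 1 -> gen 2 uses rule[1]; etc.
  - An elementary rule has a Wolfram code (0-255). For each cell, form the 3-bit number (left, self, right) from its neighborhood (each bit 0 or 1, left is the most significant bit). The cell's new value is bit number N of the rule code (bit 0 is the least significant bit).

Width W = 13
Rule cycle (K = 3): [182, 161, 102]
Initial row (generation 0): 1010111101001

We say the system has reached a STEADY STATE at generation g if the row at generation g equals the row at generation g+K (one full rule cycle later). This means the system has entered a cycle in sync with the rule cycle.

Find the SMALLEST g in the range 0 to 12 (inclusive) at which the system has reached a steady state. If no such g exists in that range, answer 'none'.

Answer: none

Derivation:
Gen 0: 1010111101001
Gen 1 (rule 182): 1111011011111
Gen 2 (rule 161): 0110100101110
Gen 3 (rule 102): 1011101110010
Gen 4 (rule 182): 1101010101111
Gen 5 (rule 161): 0010101010110
Gen 6 (rule 102): 0111111111010
Gen 7 (rule 182): 1011111110111
Gen 8 (rule 161): 0101111101010
Gen 9 (rule 102): 1110000111110
Gen 10 (rule 182): 0101001011101
Gen 11 (rule 161): 0010000101010
Gen 12 (rule 102): 0110001111110
Gen 13 (rule 182): 1001010111101
Gen 14 (rule 161): 0000101011010
Gen 15 (rule 102): 0001111101110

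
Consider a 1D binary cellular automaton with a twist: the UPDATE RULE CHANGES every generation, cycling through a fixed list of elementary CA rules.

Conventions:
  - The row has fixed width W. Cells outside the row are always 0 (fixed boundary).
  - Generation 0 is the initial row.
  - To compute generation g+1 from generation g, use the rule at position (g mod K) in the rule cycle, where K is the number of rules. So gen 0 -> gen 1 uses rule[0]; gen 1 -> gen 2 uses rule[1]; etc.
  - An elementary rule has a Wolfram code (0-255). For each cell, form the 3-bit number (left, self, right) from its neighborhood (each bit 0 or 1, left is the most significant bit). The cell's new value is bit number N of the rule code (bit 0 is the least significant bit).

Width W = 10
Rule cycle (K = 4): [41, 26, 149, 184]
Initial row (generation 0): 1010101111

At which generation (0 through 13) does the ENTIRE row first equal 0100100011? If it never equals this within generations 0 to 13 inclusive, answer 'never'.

Gen 0: 1010101111
Gen 1 (rule 41): 0101011000
Gen 2 (rule 26): 1000010100
Gen 3 (rule 149): 1111010111
Gen 4 (rule 184): 1110101110
Gen 5 (rule 41): 1001011000
Gen 6 (rule 26): 0110010100
Gen 7 (rule 149): 0001010111
Gen 8 (rule 184): 0000101110
Gen 9 (rule 41): 1110011000
Gen 10 (rule 26): 1001110100
Gen 11 (rule 149): 1100100111
Gen 12 (rule 184): 1010010110
Gen 13 (rule 41): 0100001100

Answer: never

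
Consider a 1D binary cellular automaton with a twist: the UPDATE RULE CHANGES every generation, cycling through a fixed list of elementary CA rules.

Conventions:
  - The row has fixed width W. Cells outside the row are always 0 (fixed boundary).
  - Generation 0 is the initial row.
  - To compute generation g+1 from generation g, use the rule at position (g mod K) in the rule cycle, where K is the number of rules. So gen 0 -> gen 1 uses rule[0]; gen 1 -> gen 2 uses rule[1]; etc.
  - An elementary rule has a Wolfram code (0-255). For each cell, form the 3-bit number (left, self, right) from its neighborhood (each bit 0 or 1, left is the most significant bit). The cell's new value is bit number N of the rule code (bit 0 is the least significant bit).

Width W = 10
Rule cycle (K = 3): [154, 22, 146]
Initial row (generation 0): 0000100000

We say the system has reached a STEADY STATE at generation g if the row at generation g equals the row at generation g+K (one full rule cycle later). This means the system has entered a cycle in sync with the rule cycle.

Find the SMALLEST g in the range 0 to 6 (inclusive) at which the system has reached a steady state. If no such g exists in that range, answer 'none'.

Gen 0: 0000100000
Gen 1 (rule 154): 0001010000
Gen 2 (rule 22): 0011011000
Gen 3 (rule 146): 0100000100
Gen 4 (rule 154): 1010001010
Gen 5 (rule 22): 1011011011
Gen 6 (rule 146): 0000000000
Gen 7 (rule 154): 0000000000
Gen 8 (rule 22): 0000000000
Gen 9 (rule 146): 0000000000

Answer: 6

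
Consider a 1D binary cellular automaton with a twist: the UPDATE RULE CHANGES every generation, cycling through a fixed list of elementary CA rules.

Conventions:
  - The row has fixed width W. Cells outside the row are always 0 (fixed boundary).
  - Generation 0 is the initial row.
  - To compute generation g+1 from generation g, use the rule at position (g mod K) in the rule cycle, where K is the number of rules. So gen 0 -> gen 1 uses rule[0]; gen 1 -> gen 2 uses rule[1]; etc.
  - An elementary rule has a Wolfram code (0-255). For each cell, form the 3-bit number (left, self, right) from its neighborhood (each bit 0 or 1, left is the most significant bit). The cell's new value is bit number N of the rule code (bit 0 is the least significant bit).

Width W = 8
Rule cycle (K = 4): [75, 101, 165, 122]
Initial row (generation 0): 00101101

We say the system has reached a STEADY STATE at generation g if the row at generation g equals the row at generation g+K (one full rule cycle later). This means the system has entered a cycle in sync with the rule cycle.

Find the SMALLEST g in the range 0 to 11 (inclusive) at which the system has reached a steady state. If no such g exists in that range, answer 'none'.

Answer: 4

Derivation:
Gen 0: 00101101
Gen 1 (rule 75): 11001100
Gen 2 (rule 101): 01000101
Gen 3 (rule 165): 01010111
Gen 4 (rule 122): 10101101
Gen 5 (rule 75): 00001100
Gen 6 (rule 101): 11100101
Gen 7 (rule 165): 01000111
Gen 8 (rule 122): 10101101
Gen 9 (rule 75): 00001100
Gen 10 (rule 101): 11100101
Gen 11 (rule 165): 01000111
Gen 12 (rule 122): 10101101
Gen 13 (rule 75): 00001100
Gen 14 (rule 101): 11100101
Gen 15 (rule 165): 01000111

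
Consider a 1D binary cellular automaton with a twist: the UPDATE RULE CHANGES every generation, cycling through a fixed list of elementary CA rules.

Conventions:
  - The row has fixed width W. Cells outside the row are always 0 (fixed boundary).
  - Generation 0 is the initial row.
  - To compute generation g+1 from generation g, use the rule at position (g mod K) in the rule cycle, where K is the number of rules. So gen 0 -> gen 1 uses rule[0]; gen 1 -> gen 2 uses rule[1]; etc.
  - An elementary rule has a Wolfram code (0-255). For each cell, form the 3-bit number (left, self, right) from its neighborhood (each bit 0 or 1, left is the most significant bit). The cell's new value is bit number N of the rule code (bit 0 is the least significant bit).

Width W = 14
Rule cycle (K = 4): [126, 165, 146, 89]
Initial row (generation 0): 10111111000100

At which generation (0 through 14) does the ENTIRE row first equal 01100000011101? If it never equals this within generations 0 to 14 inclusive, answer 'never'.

Answer: never

Derivation:
Gen 0: 10111111000100
Gen 1 (rule 126): 11100001101110
Gen 2 (rule 165): 01001100010100
Gen 3 (rule 146): 10110010100010
Gen 4 (rule 89): 00111000011001
Gen 5 (rule 126): 01101100111111
Gen 6 (rule 165): 00010000011110
Gen 7 (rule 146): 00101000101101
Gen 8 (rule 89): 10000110001100
Gen 9 (rule 126): 11001111011110
Gen 10 (rule 165): 00000110101100
Gen 11 (rule 146): 00001000000010
Gen 12 (rule 89): 11100111111001
Gen 13 (rule 126): 10111100001111
Gen 14 (rule 165): 11011001100110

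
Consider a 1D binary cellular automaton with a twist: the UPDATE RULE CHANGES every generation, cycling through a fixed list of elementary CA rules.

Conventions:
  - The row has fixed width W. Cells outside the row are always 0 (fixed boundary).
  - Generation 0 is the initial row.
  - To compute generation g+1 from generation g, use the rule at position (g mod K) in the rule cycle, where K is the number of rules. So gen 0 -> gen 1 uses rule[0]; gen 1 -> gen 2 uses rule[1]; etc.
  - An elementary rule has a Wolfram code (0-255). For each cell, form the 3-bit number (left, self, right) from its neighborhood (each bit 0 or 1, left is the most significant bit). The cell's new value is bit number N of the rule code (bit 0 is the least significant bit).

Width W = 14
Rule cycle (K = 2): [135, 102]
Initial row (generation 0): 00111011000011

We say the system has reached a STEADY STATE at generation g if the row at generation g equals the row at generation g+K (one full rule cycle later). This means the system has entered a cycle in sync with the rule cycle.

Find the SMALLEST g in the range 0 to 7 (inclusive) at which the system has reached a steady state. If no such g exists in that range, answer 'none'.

Gen 0: 00111011000011
Gen 1 (rule 135): 11010000011100
Gen 2 (rule 102): 01110000100100
Gen 3 (rule 135): 10100111101101
Gen 4 (rule 102): 11101000110111
Gen 5 (rule 135): 01001011000010
Gen 6 (rule 102): 11011101000110
Gen 7 (rule 135): 00001001011000
Gen 8 (rule 102): 00011011101000
Gen 9 (rule 135): 11100001001011

Answer: none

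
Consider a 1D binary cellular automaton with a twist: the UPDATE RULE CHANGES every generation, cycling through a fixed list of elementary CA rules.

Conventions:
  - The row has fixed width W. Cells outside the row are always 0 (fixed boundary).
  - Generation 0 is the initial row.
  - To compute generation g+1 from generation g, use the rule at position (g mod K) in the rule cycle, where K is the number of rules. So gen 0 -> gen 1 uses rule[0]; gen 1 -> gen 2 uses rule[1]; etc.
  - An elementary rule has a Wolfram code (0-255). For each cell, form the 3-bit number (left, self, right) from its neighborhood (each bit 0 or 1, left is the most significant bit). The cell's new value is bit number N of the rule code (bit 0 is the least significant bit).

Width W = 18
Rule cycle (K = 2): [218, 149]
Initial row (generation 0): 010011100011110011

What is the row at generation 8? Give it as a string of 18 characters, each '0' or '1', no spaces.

Answer: 001111100011111110

Derivation:
Gen 0: 010011100011110011
Gen 1 (rule 218): 101111110111111111
Gen 2 (rule 149): 100111100011111110
Gen 3 (rule 218): 011111110111111111
Gen 4 (rule 149): 001111100011111110
Gen 5 (rule 218): 011111110111111111
Gen 6 (rule 149): 001111100011111110
Gen 7 (rule 218): 011111110111111111
Gen 8 (rule 149): 001111100011111110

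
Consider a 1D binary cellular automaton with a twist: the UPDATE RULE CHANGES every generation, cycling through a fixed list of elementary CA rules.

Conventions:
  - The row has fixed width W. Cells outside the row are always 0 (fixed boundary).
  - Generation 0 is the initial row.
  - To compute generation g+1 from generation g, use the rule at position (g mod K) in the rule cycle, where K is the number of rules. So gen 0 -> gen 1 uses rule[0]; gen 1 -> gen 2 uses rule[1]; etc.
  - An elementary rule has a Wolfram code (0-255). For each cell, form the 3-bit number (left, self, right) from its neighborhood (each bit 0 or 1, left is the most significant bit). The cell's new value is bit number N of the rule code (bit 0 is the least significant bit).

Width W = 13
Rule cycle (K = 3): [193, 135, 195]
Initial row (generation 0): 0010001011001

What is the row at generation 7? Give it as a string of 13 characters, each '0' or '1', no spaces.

Gen 0: 0010001011001
Gen 1 (rule 193): 1000100001000
Gen 2 (rule 135): 1011101111011
Gen 3 (rule 195): 0001100111001
Gen 4 (rule 193): 1100100011000
Gen 5 (rule 135): 0001101100011
Gen 6 (rule 195): 1110100101101
Gen 7 (rule 193): 0110000000100

Answer: 0110000000100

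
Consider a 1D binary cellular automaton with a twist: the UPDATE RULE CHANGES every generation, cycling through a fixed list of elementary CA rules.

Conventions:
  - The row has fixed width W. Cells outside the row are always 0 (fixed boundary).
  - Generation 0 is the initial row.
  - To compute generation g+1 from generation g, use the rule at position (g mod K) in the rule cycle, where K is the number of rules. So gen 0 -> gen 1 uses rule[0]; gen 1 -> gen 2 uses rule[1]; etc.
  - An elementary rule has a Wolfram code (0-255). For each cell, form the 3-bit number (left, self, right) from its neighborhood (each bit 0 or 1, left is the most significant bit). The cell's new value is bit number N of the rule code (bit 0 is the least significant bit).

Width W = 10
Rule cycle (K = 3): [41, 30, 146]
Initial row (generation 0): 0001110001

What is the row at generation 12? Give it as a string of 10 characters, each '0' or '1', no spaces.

Answer: 0100100101

Derivation:
Gen 0: 0001110001
Gen 1 (rule 41): 1101000100
Gen 2 (rule 30): 1001101110
Gen 3 (rule 146): 0110000101
Gen 4 (rule 41): 0100110010
Gen 5 (rule 30): 1111101111
Gen 6 (rule 146): 0111000110
Gen 7 (rule 41): 0100010100
Gen 8 (rule 30): 1110110110
Gen 9 (rule 146): 0100000001
Gen 10 (rule 41): 0001111100
Gen 11 (rule 30): 0011000010
Gen 12 (rule 146): 0100100101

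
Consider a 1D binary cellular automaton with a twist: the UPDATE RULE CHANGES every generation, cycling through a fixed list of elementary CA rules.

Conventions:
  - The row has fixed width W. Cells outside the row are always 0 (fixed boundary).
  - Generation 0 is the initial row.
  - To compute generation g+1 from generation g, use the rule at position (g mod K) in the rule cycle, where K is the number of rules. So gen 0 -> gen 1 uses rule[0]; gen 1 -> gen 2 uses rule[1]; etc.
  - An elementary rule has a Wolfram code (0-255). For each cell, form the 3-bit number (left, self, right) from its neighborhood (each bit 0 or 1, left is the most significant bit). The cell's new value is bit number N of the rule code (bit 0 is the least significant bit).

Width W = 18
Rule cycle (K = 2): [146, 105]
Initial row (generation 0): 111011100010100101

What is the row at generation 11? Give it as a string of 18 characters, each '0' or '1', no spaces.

Gen 0: 111011100010100101
Gen 1 (rule 146): 010001010100011000
Gen 2 (rule 105): 000100101001011011
Gen 3 (rule 146): 001011000110000000
Gen 4 (rule 105): 100111010110111111
Gen 5 (rule 146): 011010000000011110
Gen 6 (rule 105): 011100111111010010
Gen 7 (rule 146): 101011011110001101
Gen 8 (rule 105): 010111110010101110
Gen 9 (rule 146): 100011101100000101
Gen 10 (rule 105): 001010111101110010
Gen 11 (rule 146): 010000011000101101

Answer: 010000011000101101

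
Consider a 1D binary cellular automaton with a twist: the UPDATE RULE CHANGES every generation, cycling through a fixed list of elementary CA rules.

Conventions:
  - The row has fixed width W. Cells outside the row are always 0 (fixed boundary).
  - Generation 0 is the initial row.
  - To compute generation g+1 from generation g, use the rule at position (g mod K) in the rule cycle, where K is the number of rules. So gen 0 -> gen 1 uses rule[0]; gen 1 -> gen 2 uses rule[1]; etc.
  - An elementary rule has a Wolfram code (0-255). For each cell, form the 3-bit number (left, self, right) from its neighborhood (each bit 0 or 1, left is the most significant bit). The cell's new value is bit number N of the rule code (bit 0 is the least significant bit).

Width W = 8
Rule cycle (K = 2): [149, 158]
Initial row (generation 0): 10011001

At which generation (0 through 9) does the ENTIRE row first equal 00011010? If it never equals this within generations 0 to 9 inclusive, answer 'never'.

Answer: 8

Derivation:
Gen 0: 10011001
Gen 1 (rule 149): 11000101
Gen 2 (rule 158): 10101101
Gen 3 (rule 149): 10100001
Gen 4 (rule 158): 10110011
Gen 5 (rule 149): 10001000
Gen 6 (rule 158): 11011100
Gen 7 (rule 149): 00001011
Gen 8 (rule 158): 00011010
Gen 9 (rule 149): 11000011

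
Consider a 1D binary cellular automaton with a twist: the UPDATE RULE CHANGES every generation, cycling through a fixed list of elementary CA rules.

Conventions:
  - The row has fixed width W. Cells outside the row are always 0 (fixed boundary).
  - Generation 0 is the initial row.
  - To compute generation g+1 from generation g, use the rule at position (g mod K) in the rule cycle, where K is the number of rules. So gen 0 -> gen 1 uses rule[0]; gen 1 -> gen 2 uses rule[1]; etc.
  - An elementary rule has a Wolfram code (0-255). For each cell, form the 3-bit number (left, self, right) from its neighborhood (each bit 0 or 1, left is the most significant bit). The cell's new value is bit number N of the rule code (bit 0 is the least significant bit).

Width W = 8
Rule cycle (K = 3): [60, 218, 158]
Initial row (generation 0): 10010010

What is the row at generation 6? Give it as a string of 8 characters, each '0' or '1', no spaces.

Gen 0: 10010010
Gen 1 (rule 60): 11011011
Gen 2 (rule 218): 11011011
Gen 3 (rule 158): 10010010
Gen 4 (rule 60): 11011011
Gen 5 (rule 218): 11011011
Gen 6 (rule 158): 10010010

Answer: 10010010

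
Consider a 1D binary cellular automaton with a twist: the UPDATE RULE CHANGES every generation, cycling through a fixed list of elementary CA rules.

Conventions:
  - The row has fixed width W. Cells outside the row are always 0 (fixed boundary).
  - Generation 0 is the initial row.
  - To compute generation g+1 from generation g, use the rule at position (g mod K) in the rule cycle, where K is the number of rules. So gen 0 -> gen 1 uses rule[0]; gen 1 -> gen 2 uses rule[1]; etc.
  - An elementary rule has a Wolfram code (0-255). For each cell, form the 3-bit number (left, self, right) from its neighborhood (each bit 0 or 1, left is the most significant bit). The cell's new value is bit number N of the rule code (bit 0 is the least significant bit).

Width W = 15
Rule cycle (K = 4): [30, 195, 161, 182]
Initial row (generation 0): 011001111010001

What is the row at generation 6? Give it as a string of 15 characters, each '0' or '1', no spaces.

Answer: 111101011111001

Derivation:
Gen 0: 011001111010001
Gen 1 (rule 30): 110111000011011
Gen 2 (rule 195): 010011011101001
Gen 3 (rule 161): 000000101010000
Gen 4 (rule 182): 000001111111000
Gen 5 (rule 30): 000011000000100
Gen 6 (rule 195): 111101011111001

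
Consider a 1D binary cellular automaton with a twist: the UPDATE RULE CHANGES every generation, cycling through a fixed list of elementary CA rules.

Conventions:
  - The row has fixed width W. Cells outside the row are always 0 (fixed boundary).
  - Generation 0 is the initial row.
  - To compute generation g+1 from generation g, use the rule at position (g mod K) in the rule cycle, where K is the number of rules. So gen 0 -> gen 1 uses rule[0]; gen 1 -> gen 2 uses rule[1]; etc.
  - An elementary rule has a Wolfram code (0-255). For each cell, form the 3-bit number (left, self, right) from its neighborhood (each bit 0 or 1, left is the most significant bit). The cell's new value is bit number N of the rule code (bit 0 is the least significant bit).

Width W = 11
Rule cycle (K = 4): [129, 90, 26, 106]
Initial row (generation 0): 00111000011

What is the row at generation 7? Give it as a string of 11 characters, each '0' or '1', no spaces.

Answer: 00011000001

Derivation:
Gen 0: 00111000011
Gen 1 (rule 129): 10010011000
Gen 2 (rule 90): 01101111100
Gen 3 (rule 26): 11001000010
Gen 4 (rule 106): 11010000100
Gen 5 (rule 129): 00000110001
Gen 6 (rule 90): 00001111010
Gen 7 (rule 26): 00011000001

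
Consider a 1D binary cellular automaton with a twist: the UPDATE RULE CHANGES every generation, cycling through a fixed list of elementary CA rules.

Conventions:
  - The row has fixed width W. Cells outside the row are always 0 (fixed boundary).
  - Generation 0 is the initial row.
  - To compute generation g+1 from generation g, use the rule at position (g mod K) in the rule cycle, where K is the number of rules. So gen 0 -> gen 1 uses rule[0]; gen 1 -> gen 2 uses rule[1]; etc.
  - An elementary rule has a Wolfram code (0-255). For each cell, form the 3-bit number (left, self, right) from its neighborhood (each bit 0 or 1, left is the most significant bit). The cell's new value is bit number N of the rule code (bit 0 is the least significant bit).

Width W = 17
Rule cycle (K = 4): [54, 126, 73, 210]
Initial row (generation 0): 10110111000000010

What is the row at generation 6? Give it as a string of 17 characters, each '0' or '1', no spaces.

Gen 0: 10110111000000010
Gen 1 (rule 54): 11001000100000111
Gen 2 (rule 126): 11111101110001101
Gen 3 (rule 73): 10000101010101100
Gen 4 (rule 210): 01001000000000110
Gen 5 (rule 54): 11111100000001001
Gen 6 (rule 126): 10000110000011111

Answer: 10000110000011111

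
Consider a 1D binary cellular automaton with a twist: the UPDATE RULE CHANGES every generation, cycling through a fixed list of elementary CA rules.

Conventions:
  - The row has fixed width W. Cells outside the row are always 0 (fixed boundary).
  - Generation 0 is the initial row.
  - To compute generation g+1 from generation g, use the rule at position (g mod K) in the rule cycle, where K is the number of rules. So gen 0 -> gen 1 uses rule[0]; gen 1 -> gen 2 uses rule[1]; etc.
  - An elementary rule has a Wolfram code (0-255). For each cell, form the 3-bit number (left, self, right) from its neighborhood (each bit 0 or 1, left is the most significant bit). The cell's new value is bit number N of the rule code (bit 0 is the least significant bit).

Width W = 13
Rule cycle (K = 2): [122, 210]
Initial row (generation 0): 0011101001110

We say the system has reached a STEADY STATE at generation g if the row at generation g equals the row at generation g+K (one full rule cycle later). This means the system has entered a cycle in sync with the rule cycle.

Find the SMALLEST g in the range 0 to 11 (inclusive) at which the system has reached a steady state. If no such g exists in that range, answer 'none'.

Gen 0: 0011101001110
Gen 1 (rule 122): 0110110111011
Gen 2 (rule 210): 1010010011001
Gen 3 (rule 122): 0101101111110
Gen 4 (rule 210): 1000100111111
Gen 5 (rule 122): 0101011100001
Gen 6 (rule 210): 1000001110010
Gen 7 (rule 122): 0100011011101
Gen 8 (rule 210): 1010101001100
Gen 9 (rule 122): 0101010111110
Gen 10 (rule 210): 1000000011111
Gen 11 (rule 122): 0100000110001
Gen 12 (rule 210): 1010001011010
Gen 13 (rule 122): 0101010111101

Answer: none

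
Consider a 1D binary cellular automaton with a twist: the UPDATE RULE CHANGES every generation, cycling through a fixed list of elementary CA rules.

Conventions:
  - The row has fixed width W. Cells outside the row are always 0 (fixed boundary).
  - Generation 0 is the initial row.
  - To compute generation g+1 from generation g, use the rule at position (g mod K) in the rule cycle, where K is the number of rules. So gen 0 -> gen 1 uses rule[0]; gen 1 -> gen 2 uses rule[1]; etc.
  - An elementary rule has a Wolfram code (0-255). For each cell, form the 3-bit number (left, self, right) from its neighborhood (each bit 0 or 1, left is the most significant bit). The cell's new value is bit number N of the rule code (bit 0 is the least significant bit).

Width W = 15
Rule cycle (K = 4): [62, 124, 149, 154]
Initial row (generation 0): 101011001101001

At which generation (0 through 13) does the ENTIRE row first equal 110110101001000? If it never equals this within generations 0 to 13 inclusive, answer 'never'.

Answer: 4

Derivation:
Gen 0: 101011001101001
Gen 1 (rule 62): 111110111011111
Gen 2 (rule 124): 100011101110001
Gen 3 (rule 149): 111001000101101
Gen 4 (rule 154): 110110101001000
Gen 5 (rule 62): 101101111111100
Gen 6 (rule 124): 111111000000110
Gen 7 (rule 149): 011110111110001
Gen 8 (rule 154): 111100111101010
Gen 9 (rule 62): 100011100011111
Gen 10 (rule 124): 110010110010001
Gen 11 (rule 149): 001010001011101
Gen 12 (rule 154): 010001010011000
Gen 13 (rule 62): 111011111110100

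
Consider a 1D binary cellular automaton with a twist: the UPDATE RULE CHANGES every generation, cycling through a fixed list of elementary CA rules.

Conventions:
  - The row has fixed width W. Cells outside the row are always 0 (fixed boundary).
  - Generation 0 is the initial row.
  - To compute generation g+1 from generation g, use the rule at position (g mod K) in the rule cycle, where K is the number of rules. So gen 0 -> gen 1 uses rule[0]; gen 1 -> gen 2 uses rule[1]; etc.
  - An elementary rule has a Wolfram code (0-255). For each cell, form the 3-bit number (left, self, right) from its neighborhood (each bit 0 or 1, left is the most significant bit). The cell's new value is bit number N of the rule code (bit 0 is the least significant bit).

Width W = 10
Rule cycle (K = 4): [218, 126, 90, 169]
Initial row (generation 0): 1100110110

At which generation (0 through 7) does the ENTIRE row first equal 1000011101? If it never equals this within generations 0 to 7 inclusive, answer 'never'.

Gen 0: 1100110110
Gen 1 (rule 218): 1111110111
Gen 2 (rule 126): 1000011101
Gen 3 (rule 90): 0100110100
Gen 4 (rule 169): 0000101001
Gen 5 (rule 218): 0001000110
Gen 6 (rule 126): 0011101111
Gen 7 (rule 90): 0110101001

Answer: 2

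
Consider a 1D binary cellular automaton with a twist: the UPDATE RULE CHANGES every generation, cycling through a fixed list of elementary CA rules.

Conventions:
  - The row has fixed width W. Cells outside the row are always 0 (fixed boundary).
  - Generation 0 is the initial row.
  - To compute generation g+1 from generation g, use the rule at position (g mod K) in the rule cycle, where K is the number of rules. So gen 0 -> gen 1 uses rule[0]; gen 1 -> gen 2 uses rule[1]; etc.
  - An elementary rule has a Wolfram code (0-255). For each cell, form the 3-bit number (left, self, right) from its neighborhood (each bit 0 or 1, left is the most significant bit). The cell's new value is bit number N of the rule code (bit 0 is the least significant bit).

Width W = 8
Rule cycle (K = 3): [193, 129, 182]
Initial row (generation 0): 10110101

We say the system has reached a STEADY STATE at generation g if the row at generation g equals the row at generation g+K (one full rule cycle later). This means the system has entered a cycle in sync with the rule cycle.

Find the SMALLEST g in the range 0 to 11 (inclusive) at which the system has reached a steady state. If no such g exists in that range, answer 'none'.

Answer: 6

Derivation:
Gen 0: 10110101
Gen 1 (rule 193): 00010000
Gen 2 (rule 129): 11000111
Gen 3 (rule 182): 00101010
Gen 4 (rule 193): 10000000
Gen 5 (rule 129): 00111111
Gen 6 (rule 182): 01011110
Gen 7 (rule 193): 00001110
Gen 8 (rule 129): 11100100
Gen 9 (rule 182): 01011110
Gen 10 (rule 193): 00001110
Gen 11 (rule 129): 11100100
Gen 12 (rule 182): 01011110
Gen 13 (rule 193): 00001110
Gen 14 (rule 129): 11100100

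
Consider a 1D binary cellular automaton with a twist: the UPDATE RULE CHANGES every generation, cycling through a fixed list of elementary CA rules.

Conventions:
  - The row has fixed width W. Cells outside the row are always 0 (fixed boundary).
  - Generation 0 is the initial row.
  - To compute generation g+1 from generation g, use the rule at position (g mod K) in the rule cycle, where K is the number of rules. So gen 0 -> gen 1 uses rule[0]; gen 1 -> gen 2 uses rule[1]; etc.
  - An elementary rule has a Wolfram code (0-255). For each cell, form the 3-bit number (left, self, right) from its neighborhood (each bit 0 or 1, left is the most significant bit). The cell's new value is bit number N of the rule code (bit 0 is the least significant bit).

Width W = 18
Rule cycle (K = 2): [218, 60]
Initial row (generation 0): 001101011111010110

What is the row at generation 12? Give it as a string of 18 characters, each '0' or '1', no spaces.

Gen 0: 001101011111010110
Gen 1 (rule 218): 011100011111000111
Gen 2 (rule 60): 010010010000100100
Gen 3 (rule 218): 101101101001011010
Gen 4 (rule 60): 111011011101110111
Gen 5 (rule 218): 111011011101110111
Gen 6 (rule 60): 100110110011001100
Gen 7 (rule 218): 011110111111111110
Gen 8 (rule 60): 010001100000000001
Gen 9 (rule 218): 101011110000000010
Gen 10 (rule 60): 111110001000000011
Gen 11 (rule 218): 111111010100000111
Gen 12 (rule 60): 100000111110000100

Answer: 100000111110000100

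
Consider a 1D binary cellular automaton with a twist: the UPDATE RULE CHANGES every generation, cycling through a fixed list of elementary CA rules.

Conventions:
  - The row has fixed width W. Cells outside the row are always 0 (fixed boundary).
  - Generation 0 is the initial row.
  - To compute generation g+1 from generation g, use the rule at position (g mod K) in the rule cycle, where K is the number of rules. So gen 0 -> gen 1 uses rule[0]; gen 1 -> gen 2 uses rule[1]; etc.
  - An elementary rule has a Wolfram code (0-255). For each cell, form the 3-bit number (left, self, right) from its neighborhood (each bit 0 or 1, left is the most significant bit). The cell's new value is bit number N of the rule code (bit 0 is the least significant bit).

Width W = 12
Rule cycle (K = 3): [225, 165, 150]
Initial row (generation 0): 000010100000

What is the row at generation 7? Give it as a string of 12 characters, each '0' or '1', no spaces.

Answer: 001101011100

Derivation:
Gen 0: 000010100000
Gen 1 (rule 225): 111001001111
Gen 2 (rule 165): 010001000110
Gen 3 (rule 150): 111011101001
Gen 4 (rule 225): 011101110000
Gen 5 (rule 165): 001010100111
Gen 6 (rule 150): 011010111010
Gen 7 (rule 225): 001101011100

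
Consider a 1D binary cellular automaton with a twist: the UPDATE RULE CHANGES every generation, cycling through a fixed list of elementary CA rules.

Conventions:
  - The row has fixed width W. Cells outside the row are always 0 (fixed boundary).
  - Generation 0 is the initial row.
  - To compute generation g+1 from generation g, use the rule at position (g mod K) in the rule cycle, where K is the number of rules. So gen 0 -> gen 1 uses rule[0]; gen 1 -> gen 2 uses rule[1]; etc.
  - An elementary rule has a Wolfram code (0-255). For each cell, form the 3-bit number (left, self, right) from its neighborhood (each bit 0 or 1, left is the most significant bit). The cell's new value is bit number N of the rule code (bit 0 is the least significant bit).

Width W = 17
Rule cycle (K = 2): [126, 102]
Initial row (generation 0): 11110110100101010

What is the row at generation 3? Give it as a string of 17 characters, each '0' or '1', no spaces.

Answer: 11110000000000011

Derivation:
Gen 0: 11110110100101010
Gen 1 (rule 126): 10011111111111111
Gen 2 (rule 102): 10100000000000001
Gen 3 (rule 126): 11110000000000011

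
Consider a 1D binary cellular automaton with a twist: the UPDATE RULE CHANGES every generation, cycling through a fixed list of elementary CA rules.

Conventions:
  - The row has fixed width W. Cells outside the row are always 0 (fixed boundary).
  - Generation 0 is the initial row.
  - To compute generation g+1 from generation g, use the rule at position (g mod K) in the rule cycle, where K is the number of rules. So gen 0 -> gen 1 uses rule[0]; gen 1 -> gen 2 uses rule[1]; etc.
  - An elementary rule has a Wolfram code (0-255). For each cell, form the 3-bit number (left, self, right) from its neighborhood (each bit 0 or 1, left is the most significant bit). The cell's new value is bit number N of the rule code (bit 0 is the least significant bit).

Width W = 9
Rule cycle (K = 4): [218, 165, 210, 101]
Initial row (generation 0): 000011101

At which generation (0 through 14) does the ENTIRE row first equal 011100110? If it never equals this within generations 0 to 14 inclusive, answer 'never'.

Answer: 9

Derivation:
Gen 0: 000011101
Gen 1 (rule 218): 000111100
Gen 2 (rule 165): 110011001
Gen 3 (rule 210): 011101110
Gen 4 (rule 101): 000110010
Gen 5 (rule 218): 001111101
Gen 6 (rule 165): 100111011
Gen 7 (rule 210): 011011001
Gen 8 (rule 101): 001101001
Gen 9 (rule 218): 011100110
Gen 10 (rule 165): 001000000
Gen 11 (rule 210): 010100000
Gen 12 (rule 101): 011101111
Gen 13 (rule 218): 111101111
Gen 14 (rule 165): 011010110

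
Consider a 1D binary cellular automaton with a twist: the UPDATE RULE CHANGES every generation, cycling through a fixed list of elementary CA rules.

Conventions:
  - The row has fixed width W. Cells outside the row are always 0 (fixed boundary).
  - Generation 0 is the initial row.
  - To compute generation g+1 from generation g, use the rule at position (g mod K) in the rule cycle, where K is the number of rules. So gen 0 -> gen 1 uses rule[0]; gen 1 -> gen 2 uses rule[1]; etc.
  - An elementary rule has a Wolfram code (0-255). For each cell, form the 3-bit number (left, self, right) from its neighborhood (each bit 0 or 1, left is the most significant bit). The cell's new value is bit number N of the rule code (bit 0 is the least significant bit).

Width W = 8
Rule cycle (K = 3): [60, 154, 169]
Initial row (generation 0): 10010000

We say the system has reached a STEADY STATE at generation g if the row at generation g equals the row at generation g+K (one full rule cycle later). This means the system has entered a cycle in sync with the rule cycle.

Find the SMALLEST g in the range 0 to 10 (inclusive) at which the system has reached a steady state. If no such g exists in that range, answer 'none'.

Answer: none

Derivation:
Gen 0: 10010000
Gen 1 (rule 60): 11011000
Gen 2 (rule 154): 10010100
Gen 3 (rule 169): 00001001
Gen 4 (rule 60): 00001101
Gen 5 (rule 154): 00011000
Gen 6 (rule 169): 11010011
Gen 7 (rule 60): 10111010
Gen 8 (rule 154): 00110001
Gen 9 (rule 169): 10100100
Gen 10 (rule 60): 11110110
Gen 11 (rule 154): 11100101
Gen 12 (rule 169): 11000010
Gen 13 (rule 60): 10100011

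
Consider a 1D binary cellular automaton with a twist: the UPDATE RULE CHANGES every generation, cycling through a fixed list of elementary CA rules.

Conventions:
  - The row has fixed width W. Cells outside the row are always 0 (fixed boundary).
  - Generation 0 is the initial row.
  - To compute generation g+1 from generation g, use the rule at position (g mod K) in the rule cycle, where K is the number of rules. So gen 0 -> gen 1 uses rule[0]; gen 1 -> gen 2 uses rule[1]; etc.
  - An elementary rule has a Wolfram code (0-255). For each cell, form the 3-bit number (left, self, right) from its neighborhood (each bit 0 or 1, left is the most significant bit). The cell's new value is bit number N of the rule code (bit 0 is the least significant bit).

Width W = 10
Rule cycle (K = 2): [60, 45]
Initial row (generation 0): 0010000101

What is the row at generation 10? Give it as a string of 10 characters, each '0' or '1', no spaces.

Gen 0: 0010000101
Gen 1 (rule 60): 0011000111
Gen 2 (rule 45): 1010010100
Gen 3 (rule 60): 1111011110
Gen 4 (rule 45): 1000110000
Gen 5 (rule 60): 1100101000
Gen 6 (rule 45): 1000111011
Gen 7 (rule 60): 1100100110
Gen 8 (rule 45): 1000100100
Gen 9 (rule 60): 1100110110
Gen 10 (rule 45): 1000101100

Answer: 1000101100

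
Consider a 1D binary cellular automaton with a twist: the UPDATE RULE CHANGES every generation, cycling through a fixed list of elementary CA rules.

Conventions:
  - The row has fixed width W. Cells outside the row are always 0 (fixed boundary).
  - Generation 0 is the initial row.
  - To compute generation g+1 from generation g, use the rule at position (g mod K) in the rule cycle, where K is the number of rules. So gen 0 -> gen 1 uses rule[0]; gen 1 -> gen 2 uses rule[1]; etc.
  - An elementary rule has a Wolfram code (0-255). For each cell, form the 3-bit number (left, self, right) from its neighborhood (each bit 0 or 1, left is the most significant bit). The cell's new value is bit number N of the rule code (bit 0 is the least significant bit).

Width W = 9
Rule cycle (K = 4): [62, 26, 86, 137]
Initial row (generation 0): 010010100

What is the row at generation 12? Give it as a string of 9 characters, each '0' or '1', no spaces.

Answer: 000001110

Derivation:
Gen 0: 010010100
Gen 1 (rule 62): 111111110
Gen 2 (rule 26): 100000001
Gen 3 (rule 86): 110000011
Gen 4 (rule 137): 100111010
Gen 5 (rule 62): 111100111
Gen 6 (rule 26): 100011100
Gen 7 (rule 86): 110100110
Gen 8 (rule 137): 100000100
Gen 9 (rule 62): 110001110
Gen 10 (rule 26): 101011001
Gen 11 (rule 86): 101001111
Gen 12 (rule 137): 000001110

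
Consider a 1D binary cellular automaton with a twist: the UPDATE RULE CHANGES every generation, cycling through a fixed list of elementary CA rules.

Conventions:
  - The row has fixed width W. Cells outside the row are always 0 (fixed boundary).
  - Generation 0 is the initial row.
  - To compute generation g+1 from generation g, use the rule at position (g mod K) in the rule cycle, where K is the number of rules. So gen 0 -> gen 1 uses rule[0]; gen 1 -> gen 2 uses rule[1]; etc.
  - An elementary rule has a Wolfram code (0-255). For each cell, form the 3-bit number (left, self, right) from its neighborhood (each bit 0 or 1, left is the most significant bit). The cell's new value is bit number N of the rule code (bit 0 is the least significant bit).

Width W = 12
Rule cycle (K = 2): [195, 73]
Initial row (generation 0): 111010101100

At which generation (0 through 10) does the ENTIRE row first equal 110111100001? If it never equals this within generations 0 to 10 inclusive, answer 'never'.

Answer: never

Derivation:
Gen 0: 111010101100
Gen 1 (rule 195): 011000000101
Gen 2 (rule 73): 011011110000
Gen 3 (rule 195): 101001110111
Gen 4 (rule 73): 000001010101
Gen 5 (rule 195): 111110000000
Gen 6 (rule 73): 100010111111
Gen 7 (rule 195): 001100011111
Gen 8 (rule 73): 101101010001
Gen 9 (rule 195): 000100000110
Gen 10 (rule 73): 110001110110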